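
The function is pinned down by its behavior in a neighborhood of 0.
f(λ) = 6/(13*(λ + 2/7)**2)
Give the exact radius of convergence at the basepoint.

Denominator factor (λ + 2/7)^2: pole of order 2 at -2/7, modulus 2/7.
The radius of convergence is the smallest modulus among the singular points: 2/7.

The radius of convergence is 2/7.


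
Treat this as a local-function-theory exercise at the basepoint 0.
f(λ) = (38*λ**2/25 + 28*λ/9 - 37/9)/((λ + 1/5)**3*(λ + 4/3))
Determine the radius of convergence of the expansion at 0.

The radius of convergence is 1/5.

Denominator factor (λ + 1/5)^3: pole of order 3 at -1/5, modulus 1/5.
Denominator factor (λ + 4/3): pole of order 1 at -4/3, modulus 4/3.
The radius of convergence is the smallest modulus among the singular points: 1/5.


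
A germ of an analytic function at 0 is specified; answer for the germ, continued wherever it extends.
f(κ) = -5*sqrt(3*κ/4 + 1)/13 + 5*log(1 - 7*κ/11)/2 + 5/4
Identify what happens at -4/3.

The term (-5/13)*sqrt(1 - κ/(-4/3)) has argument 1 - -4/3/(-4/3) = 0 at -4/3: a square-root (algebraic, two-sheeted) branch point; the remaining terms are analytic or single-valued there.

The point is an algebraic (square-root) branch point.


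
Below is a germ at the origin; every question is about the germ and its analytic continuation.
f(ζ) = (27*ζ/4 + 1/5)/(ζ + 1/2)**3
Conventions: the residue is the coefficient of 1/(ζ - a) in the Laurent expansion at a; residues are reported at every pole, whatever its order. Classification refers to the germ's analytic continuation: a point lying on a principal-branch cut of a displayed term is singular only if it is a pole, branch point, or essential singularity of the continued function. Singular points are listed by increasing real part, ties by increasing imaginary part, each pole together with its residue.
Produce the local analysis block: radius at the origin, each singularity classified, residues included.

Denominator factor (ζ + 1/2)^3: pole of order 3 at -1/2, modulus 1/2.
The radius of convergence is the smallest modulus among the singular points: 1/2.
At the order-3 pole -1/2 set g(ζ) = (ζ - (-1/2))^3*f(ζ) = 27*ζ/4 + 1/5.
Order-3 pole: residue = g''(a)/2; g''(-1/2) = 0, so the residue is 0.

Radius of convergence at 0: 1/2.
At -1/2: a pole of order 3; residue 0.


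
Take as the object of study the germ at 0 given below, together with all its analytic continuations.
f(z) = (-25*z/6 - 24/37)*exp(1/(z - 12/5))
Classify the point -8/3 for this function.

There is no denominator, hence no pole anywhere.
The essential point of exp(1/(z - (12/5))) is 12/5, not -8/3.
So the germ continues analytically to -8/3.

The point is a regular point.


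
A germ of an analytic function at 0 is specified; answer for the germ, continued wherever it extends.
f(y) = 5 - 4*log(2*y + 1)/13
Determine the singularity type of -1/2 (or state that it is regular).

The point is a logarithmic branch point.

The term (-4/13)*log(1 - y/(-1/2)) has argument 1 - -1/2/(-1/2) = 0 at -1/2: a logarithmic (infinitely-sheeted) branch point; the remaining terms are analytic or single-valued there.


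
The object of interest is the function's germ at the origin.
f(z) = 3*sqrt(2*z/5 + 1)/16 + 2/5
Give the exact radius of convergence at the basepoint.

The radius of convergence is 5/2.

Branch term (3/16)*sqrt(1 - z/(-5/2)): its argument vanishes at z = -5/2, a square-root branch point, modulus 5/2.
The radius of convergence is the smallest modulus among the singular points: 5/2.


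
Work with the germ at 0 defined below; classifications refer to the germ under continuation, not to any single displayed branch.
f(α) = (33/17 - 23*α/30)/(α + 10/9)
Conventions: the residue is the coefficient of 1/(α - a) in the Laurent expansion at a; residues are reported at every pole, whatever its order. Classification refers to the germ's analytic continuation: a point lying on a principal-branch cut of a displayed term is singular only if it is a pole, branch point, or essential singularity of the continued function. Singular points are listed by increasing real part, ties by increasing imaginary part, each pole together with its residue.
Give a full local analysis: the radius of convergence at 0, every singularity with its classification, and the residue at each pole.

Radius of convergence at 0: 10/9.
At -10/9: a pole of order 1; residue 1282/459.

Denominator factor (α + 10/9): pole of order 1 at -10/9, modulus 10/9.
The radius of convergence is the smallest modulus among the singular points: 10/9.
At the order-1 pole -10/9 set g(α) = (α - (-10/9))*f(α) = 33/17 - 23*α/30.
Simple pole: residue = g(a) at a = -10/9, which is 1282/459.


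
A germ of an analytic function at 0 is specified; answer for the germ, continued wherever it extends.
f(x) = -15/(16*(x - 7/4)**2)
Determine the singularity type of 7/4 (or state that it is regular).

The point is a pole of order 2.

The denominator factor x - 7/4 vanishes at 7/4 and appears to the power 2; the numerator there equals -15/16, nonzero, and no other factor vanishes.
Hence a pole whose order is the multiplicity, 2.


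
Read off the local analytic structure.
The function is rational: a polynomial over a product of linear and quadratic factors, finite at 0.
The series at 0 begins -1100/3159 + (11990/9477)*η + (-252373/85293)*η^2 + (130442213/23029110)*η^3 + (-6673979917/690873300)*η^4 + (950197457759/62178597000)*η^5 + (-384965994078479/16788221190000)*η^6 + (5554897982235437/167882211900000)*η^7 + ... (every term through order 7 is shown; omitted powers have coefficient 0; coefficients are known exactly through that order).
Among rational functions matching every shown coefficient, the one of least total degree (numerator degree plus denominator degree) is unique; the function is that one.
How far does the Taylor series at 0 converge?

No rational of total degree below 4 reproduces all 8 coefficients; solving the [0/4] Pade equations on them gives f(η) = -11/(13*(η + 9/10)**3*(η + 10/3)), whose expansion matches every shown term.
Denominator factor (η + 9/10)^3: pole of order 3 at -9/10, modulus 9/10.
Denominator factor (η + 10/3): pole of order 1 at -10/3, modulus 10/3.
The radius of convergence is the smallest modulus among the singular points: 9/10.

The radius of convergence is 9/10.


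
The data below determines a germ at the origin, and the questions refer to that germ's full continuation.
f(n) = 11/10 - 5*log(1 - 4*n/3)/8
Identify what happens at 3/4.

The term (-5/8)*log(1 - n/(3/4)) has argument 1 - 3/4/(3/4) = 0 at 3/4: a logarithmic (infinitely-sheeted) branch point; the remaining terms are analytic or single-valued there.

The point is a logarithmic branch point.


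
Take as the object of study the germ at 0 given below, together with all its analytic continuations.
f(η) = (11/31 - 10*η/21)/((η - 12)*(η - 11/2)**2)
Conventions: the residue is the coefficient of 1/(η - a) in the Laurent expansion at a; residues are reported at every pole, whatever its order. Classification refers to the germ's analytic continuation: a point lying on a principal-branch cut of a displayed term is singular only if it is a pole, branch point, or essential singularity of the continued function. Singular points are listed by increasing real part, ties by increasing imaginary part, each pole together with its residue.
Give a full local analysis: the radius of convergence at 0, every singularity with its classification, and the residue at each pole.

Radius of convergence at 0: 11/2.
At 11/2: a pole of order 2; residue 4652/36673.
At 12: a pole of order 1; residue -4652/36673.

Denominator factor (η - 11/2)^2: pole of order 2 at 11/2, modulus 11/2.
Denominator factor (η - 12): pole of order 1 at 12, modulus 12.
The radius of convergence is the smallest modulus among the singular points: 11/2.
At the order-2 pole 11/2 set g(η) = (η - (11/2))^2*f(η) = (11/31 - 10*η/21)/(η - 12).
Order-2 pole: residue = g'(a); g'(11/2) = 4652/36673, so the residue is 4652/36673.
At the order-1 pole 12 set g(η) = (η - (12))*f(η) = (11/31 - 10*η/21)/(η - 11/2)**2.
Simple pole: residue = g(a) at a = 12, which is -4652/36673.
List the singular points by increasing real part (a conjugate pair: the negative imaginary part first).


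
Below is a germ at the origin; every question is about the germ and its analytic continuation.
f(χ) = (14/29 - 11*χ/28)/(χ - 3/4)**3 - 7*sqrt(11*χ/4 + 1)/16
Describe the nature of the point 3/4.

The denominator factor χ - 3/4 vanishes at 3/4 and appears to the power 3; the numerator there equals 611/3248, nonzero, and no other factor vanishes.
The branch terms are analytic at this point.
Hence a pole whose order is the multiplicity, 3.

The point is a pole of order 3.


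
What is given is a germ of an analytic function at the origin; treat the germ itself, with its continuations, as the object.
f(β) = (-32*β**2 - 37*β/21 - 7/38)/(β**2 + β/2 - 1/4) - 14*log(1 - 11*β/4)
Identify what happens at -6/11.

The point is a regular point.

Denominator factors: β**2 + β/2 - 1/4 = -109/484 at β = -6/11 — none vanishes.
Branch term log(1 - β/(4/11)): argument at -6/11 is 5/2, nonzero, so -6/11 is not its branch point (a point on a principal cut is still regular for the continued germ).
So the germ continues analytically to -6/11.


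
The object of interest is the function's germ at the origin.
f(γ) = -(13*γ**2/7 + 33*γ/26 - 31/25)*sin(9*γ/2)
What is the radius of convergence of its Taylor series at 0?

The factor -sin(9*γ/2) is entire and contributes no finite singular point.
The polynomial part has no poles.
No finite singular points: the Taylor series at 0 converges everywhere.

The radius of convergence is infinite.


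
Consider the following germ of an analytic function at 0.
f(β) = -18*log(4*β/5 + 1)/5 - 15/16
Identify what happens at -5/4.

The term (-18/5)*log(1 - β/(-5/4)) has argument 1 - -5/4/(-5/4) = 0 at -5/4: a logarithmic (infinitely-sheeted) branch point; the remaining terms are analytic or single-valued there.

The point is a logarithmic branch point.


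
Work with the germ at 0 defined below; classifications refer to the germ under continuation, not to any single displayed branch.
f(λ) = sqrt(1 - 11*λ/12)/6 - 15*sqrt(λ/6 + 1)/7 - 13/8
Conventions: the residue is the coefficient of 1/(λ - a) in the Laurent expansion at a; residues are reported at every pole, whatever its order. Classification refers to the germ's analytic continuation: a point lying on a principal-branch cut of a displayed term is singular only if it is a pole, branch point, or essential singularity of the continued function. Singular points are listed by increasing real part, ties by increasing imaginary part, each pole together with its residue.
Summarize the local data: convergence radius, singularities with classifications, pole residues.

Radius of convergence at 0: 12/11.
At -6: an algebraic (square-root) branch point.
At 12/11: an algebraic (square-root) branch point.

Branch term (1/6)*sqrt(1 - λ/(12/11)): its argument vanishes at λ = 12/11, a square-root branch point, modulus 12/11.
Branch term (-15/7)*sqrt(1 - λ/(-6)): its argument vanishes at λ = -6, a square-root branch point, modulus 6.
The radius of convergence is the smallest modulus among the singular points: 12/11.
List the singular points by increasing real part (a conjugate pair: the negative imaginary part first).


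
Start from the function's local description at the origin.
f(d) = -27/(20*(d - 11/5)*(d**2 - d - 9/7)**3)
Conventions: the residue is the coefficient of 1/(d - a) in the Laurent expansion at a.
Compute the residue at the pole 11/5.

At the order-1 pole 11/5 set g(d) = (d - (11/5))*f(d) = -27/(20*(d**2 - d - 9/7)**3).
Simple pole: residue = g(a) at a = 11/5, which is -1071875/1972156.

The residue is -1071875/1972156.


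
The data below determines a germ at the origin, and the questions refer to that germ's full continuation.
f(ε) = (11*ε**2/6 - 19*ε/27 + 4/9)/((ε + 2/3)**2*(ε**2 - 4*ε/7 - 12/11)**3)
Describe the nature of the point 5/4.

Denominator factors: ε**2 - 4*ε/7 - 12/11 = -299/1232 at ε = 5/4; ε + 2/3 = 23/12 at ε = 5/4 — none vanishes.
So the germ continues analytically to 5/4.

The point is a regular point.


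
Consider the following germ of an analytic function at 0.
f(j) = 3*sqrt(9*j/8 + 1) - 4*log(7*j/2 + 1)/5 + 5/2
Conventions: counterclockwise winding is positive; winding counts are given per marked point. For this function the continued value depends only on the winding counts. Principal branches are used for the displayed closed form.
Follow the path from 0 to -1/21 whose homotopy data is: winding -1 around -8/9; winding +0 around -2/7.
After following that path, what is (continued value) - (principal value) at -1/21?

Continued minus principal equals -(3/14)*sqrt(742).

The rational part is single-valued and drops out of the difference; each branch term changes only by its own monodromy.
(-4/5)*log(1 - j/(-2/7)): winding 0 around -2/7, so this term returns to its principal value, contribution 0.
(3)*sqrt(1 - j/(-8/9)): winding -1 is odd, the square root flips sign, contributing -2*(3)*sqrt(1 - (-1/21)/(-8/9)) = -2*(3)*sqrt(53/56) = -(3/14)*sqrt(742).
Summing the contributions at j = -1/21 gives -(3/14)*sqrt(742).


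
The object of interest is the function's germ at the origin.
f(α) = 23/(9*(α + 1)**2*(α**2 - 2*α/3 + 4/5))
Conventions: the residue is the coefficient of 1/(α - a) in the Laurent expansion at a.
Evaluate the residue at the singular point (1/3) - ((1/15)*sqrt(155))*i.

The residue is (-2300/4107) + ((5635/254634)*sqrt(155))*i.

The factor α**2 - 2*α/3 + 4/5 splits as (α - a)(α - a') with a = (1/3) - ((1/15)*sqrt(155))*i, a' = (1/3) + ((1/15)*sqrt(155))*i. At the order-1 pole a set g(α) = (α - a)*f(α) = [23/(9*(α + 1)**2)] / (α - a').
Simple pole: residue = g(a) at a = (1/3) - ((1/15)*sqrt(155))*i, which is (-2300/4107) + ((5635/254634)*sqrt(155))*i.


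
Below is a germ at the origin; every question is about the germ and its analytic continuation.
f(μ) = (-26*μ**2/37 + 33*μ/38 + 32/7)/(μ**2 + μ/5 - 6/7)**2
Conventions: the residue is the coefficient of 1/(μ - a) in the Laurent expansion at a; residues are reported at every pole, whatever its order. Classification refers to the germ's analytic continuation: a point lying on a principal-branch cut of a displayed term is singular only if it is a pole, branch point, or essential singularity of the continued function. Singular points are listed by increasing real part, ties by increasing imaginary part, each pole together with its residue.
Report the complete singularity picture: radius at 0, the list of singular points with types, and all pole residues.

Denominator factor (μ**2 + μ/5 - 6/7)^2: discriminant 607/175, real irrational roots -1/10 + (1/70)*sqrt(4249) and -1/10 - (1/70)*sqrt(4249); poles of order 2, moduli -1/10 + (1/70)*sqrt(4249) and 1/10 + (1/70)*sqrt(4249).
The radius of convergence is the smallest modulus among the singular points: -1/10 + (1/70)*sqrt(4249).
The factor μ**2 + μ/5 - 6/7 splits as (μ - a)(μ - a') with a = -1/10 - (1/70)*sqrt(4249), a' = -1/10 + (1/70)*sqrt(4249). At the order-2 pole a set g(μ) = (μ - a)^2*f(μ) = [-26*μ**2/37 + 33*μ/38 + 32/7] / (μ - a')^2.
Order-2 pole: residue = g'(a); g'(-1/10 - (1/70)*sqrt(4249)) = (12516325/518039294)*sqrt(4249), so the residue is (12516325/518039294)*sqrt(4249).
The factor μ**2 + μ/5 - 6/7 splits as (μ - a)(μ - a') with a = -1/10 + (1/70)*sqrt(4249), a' = -1/10 - (1/70)*sqrt(4249). At the order-2 pole a set g(μ) = (μ - a)^2*f(μ) = [-26*μ**2/37 + 33*μ/38 + 32/7] / (μ - a')^2.
Order-2 pole: residue = g'(a); g'(-1/10 + (1/70)*sqrt(4249)) = -(12516325/518039294)*sqrt(4249), so the residue is -(12516325/518039294)*sqrt(4249).
List the singular points by increasing real part (a conjugate pair: the negative imaginary part first).

Radius of convergence at 0: -1/10 + (1/70)*sqrt(4249).
At -1/10 - (1/70)*sqrt(4249): a pole of order 2; residue (12516325/518039294)*sqrt(4249).
At -1/10 + (1/70)*sqrt(4249): a pole of order 2; residue -(12516325/518039294)*sqrt(4249).


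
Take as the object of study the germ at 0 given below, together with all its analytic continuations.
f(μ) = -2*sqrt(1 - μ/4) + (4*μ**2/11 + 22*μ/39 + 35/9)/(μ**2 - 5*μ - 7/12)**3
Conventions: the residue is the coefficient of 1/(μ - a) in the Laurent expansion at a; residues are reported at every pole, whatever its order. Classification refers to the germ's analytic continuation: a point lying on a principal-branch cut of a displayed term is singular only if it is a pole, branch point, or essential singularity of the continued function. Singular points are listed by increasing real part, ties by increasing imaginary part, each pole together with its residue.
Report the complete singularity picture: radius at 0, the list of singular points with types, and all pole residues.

Radius of convergence at 0: -5/2 + (1/6)*sqrt(246).
At 5/2 - (1/6)*sqrt(246): a pole of order 3; residue -(2367/3583892)*sqrt(246).
At 4: an algebraic (square-root) branch point.
At 5/2 + (1/6)*sqrt(246): a pole of order 3; residue (2367/3583892)*sqrt(246).


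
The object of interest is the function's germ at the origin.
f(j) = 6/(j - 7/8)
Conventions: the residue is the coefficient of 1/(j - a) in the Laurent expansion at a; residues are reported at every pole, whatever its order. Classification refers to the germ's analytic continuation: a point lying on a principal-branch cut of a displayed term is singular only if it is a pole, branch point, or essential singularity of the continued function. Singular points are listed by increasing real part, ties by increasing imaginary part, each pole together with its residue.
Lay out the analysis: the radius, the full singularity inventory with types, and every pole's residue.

Radius of convergence at 0: 7/8.
At 7/8: a pole of order 1; residue 6.

Denominator factor (j - 7/8): pole of order 1 at 7/8, modulus 7/8.
The radius of convergence is the smallest modulus among the singular points: 7/8.
At the order-1 pole 7/8 set g(j) = (j - (7/8))*f(j) = 6.
Simple pole: residue = g(a) at a = 7/8, which is 6.


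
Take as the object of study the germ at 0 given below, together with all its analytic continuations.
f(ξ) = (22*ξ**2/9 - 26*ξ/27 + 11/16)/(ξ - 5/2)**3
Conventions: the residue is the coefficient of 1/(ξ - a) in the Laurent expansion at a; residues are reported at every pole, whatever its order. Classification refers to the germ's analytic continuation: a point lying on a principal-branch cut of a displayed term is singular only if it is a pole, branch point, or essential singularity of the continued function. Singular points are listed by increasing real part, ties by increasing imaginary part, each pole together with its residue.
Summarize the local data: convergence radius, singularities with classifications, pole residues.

Denominator factor (ξ - 5/2)^3: pole of order 3 at 5/2, modulus 5/2.
The radius of convergence is the smallest modulus among the singular points: 5/2.
At the order-3 pole 5/2 set g(ξ) = (ξ - (5/2))^3*f(ξ) = 22*ξ**2/9 - 26*ξ/27 + 11/16.
Order-3 pole: residue = g''(a)/2; g''(5/2) = 44/9, so the residue is 22/9.

Radius of convergence at 0: 5/2.
At 5/2: a pole of order 3; residue 22/9.


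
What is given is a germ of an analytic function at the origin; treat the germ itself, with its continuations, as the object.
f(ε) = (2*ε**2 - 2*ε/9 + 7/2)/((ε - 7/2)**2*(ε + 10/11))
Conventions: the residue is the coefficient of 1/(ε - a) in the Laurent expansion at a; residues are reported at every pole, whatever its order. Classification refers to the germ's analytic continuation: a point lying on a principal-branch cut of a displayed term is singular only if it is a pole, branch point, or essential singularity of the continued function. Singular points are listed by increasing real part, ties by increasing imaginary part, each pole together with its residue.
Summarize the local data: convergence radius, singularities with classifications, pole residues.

Radius of convergence at 0: 10/11.
At -10/11: a pole of order 1; residue 23326/84681.
At 7/2: a pole of order 2; residue 146036/84681.

Denominator factor (ε - 7/2)^2: pole of order 2 at 7/2, modulus 7/2.
Denominator factor (ε + 10/11): pole of order 1 at -10/11, modulus 10/11.
The radius of convergence is the smallest modulus among the singular points: 10/11.
At the order-1 pole -10/11 set g(ε) = (ε - (-10/11))*f(ε) = (2*ε**2 - 2*ε/9 + 7/2)/(ε - 7/2)**2.
Simple pole: residue = g(a) at a = -10/11, which is 23326/84681.
At the order-2 pole 7/2 set g(ε) = (ε - (7/2))^2*f(ε) = (2*ε**2 - 2*ε/9 + 7/2)/(ε + 10/11).
Order-2 pole: residue = g'(a); g'(7/2) = 146036/84681, so the residue is 146036/84681.
List the singular points by increasing real part (a conjugate pair: the negative imaginary part first).


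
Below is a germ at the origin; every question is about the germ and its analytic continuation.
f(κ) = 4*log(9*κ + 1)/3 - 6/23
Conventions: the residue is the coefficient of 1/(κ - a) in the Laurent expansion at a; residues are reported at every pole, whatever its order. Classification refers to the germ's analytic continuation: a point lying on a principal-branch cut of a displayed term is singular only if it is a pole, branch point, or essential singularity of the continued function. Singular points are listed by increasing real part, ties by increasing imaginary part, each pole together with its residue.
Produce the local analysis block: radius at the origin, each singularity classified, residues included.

Radius of convergence at 0: 1/9.
At -1/9: a logarithmic branch point.

Branch term (4/3)*log(1 - κ/(-1/9)): its argument vanishes at κ = -1/9, a logarithmic branch point, modulus 1/9.
The radius of convergence is the smallest modulus among the singular points: 1/9.


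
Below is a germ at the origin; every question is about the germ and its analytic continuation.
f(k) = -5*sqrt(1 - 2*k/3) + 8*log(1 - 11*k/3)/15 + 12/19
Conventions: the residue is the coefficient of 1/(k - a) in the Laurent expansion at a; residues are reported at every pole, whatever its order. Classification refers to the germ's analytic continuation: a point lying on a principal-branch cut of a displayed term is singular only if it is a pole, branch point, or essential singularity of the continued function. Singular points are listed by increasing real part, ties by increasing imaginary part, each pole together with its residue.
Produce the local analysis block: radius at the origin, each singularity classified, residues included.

Radius of convergence at 0: 3/11.
At 3/11: a logarithmic branch point.
At 3/2: an algebraic (square-root) branch point.

Branch term (8/15)*log(1 - k/(3/11)): its argument vanishes at k = 3/11, a logarithmic branch point, modulus 3/11.
Branch term (-5)*sqrt(1 - k/(3/2)): its argument vanishes at k = 3/2, a square-root branch point, modulus 3/2.
The radius of convergence is the smallest modulus among the singular points: 3/11.
List the singular points by increasing real part (a conjugate pair: the negative imaginary part first).


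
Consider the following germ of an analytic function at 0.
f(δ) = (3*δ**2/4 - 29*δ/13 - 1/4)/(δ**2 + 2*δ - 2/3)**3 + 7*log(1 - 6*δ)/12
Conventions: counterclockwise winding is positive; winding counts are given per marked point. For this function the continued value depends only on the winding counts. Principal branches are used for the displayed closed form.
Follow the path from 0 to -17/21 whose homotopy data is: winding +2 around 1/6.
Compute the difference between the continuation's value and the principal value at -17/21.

The rational part is single-valued and drops out of the difference; each branch term changes only by its own monodromy.
(7/12)*log(1 - δ/(1/6)): each positive loop around 1/6 adds 2*pi*i to the log, so winding +2 contributes (7/12)*(2)*2*pi*i = (7/3)*pi*i.
Summing the contributions at δ = -17/21 gives (7/3)*pi*i.

Continued minus principal equals (7/3)*pi*i.


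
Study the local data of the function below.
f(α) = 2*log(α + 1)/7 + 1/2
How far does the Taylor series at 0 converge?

The radius of convergence is 1.

Branch term (2/7)*log(1 - α/(-1)): its argument vanishes at α = -1, a logarithmic branch point, modulus 1.
The radius of convergence is the smallest modulus among the singular points: 1.


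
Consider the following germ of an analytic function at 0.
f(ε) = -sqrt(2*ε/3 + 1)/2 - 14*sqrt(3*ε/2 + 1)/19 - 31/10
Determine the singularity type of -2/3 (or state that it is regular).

The term (-14/19)*sqrt(1 - ε/(-2/3)) has argument 1 - -2/3/(-2/3) = 0 at -2/3: a square-root (algebraic, two-sheeted) branch point; the remaining terms are analytic or single-valued there.

The point is an algebraic (square-root) branch point.


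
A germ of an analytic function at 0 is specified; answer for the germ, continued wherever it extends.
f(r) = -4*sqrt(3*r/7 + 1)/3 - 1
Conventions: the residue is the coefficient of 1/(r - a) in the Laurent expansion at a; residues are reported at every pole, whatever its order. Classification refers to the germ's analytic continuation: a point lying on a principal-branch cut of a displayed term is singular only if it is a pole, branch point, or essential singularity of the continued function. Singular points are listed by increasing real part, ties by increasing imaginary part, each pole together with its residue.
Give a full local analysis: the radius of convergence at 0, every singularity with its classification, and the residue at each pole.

Branch term (-4/3)*sqrt(1 - r/(-7/3)): its argument vanishes at r = -7/3, a square-root branch point, modulus 7/3.
The radius of convergence is the smallest modulus among the singular points: 7/3.

Radius of convergence at 0: 7/3.
At -7/3: an algebraic (square-root) branch point.


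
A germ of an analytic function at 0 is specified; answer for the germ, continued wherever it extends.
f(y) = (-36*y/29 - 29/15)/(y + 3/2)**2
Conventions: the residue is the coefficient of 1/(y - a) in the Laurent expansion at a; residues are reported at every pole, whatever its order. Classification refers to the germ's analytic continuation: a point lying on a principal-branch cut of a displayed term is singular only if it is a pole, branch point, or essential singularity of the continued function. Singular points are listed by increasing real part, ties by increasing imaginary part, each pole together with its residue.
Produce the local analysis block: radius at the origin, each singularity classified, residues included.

Denominator factor (y + 3/2)^2: pole of order 2 at -3/2, modulus 3/2.
The radius of convergence is the smallest modulus among the singular points: 3/2.
At the order-2 pole -3/2 set g(y) = (y - (-3/2))^2*f(y) = -36*y/29 - 29/15.
Order-2 pole: residue = g'(a); g'(-3/2) = -36/29, so the residue is -36/29.

Radius of convergence at 0: 3/2.
At -3/2: a pole of order 2; residue -36/29.


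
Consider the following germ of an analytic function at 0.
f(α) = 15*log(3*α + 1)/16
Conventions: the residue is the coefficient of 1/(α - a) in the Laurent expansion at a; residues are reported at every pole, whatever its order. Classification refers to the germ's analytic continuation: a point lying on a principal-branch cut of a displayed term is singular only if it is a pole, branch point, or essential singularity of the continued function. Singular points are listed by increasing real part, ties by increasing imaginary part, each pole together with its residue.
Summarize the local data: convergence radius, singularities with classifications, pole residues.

Branch term (15/16)*log(1 - α/(-1/3)): its argument vanishes at α = -1/3, a logarithmic branch point, modulus 1/3.
The radius of convergence is the smallest modulus among the singular points: 1/3.

Radius of convergence at 0: 1/3.
At -1/3: a logarithmic branch point.


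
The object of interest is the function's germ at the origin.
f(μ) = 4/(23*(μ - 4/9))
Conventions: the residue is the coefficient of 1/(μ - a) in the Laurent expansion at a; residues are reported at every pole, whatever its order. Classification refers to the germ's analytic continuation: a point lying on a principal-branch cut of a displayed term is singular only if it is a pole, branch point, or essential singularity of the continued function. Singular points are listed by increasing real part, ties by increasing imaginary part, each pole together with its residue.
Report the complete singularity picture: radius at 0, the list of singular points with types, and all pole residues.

Denominator factor (μ - 4/9): pole of order 1 at 4/9, modulus 4/9.
The radius of convergence is the smallest modulus among the singular points: 4/9.
At the order-1 pole 4/9 set g(μ) = (μ - (4/9))*f(μ) = 4/23.
Simple pole: residue = g(a) at a = 4/9, which is 4/23.

Radius of convergence at 0: 4/9.
At 4/9: a pole of order 1; residue 4/23.


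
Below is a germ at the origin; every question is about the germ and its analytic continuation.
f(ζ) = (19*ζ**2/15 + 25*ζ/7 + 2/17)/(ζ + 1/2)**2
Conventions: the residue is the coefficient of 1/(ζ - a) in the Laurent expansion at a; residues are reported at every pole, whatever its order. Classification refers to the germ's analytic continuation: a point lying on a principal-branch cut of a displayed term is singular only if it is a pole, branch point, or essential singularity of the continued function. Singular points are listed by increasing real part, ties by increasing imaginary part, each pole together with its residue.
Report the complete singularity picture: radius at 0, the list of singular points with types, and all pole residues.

Radius of convergence at 0: 1/2.
At -1/2: a pole of order 2; residue 242/105.

Denominator factor (ζ + 1/2)^2: pole of order 2 at -1/2, modulus 1/2.
The radius of convergence is the smallest modulus among the singular points: 1/2.
At the order-2 pole -1/2 set g(ζ) = (ζ - (-1/2))^2*f(ζ) = 19*ζ**2/15 + 25*ζ/7 + 2/17.
Order-2 pole: residue = g'(a); g'(-1/2) = 242/105, so the residue is 242/105.


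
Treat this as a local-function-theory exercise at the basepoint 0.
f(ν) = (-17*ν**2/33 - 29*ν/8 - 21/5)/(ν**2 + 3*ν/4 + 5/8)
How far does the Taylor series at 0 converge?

Denominator factor (ν**2 + 3*ν/4 + 5/8): discriminant -31/16, complex-conjugate roots (-3/8) + ((1/8)*sqrt(31))*i and (-3/8) - ((1/8)*sqrt(31))*i; poles of order 1, moduli (1/4)*sqrt(10) and (1/4)*sqrt(10).
The radius of convergence is the smallest modulus among the singular points: (1/4)*sqrt(10).

The radius of convergence is (1/4)*sqrt(10).


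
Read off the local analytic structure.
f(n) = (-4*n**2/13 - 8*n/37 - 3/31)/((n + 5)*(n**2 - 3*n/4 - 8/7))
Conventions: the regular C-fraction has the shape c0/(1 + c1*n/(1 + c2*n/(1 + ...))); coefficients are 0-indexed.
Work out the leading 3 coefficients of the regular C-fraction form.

Taylor coefficients (expand at 0): a_0 = 21/1240, a_1 = 171311/7340800, a_2 = 709387749/15268864000.
c0 = a_0 = 21/1240. Peel one level at a time: if S = 1 + c*n/S' with S'(0) = 1, then c is the n-coefficient of S and S' = c*n/(S - 1).
S_1 = c0/f = 1 + (-24473/17760)*n + (-4328503/5125536)*n^2 + ...; c1 = -24473/17760.
S_2 = c1*n/(S_1 - 1) = 1 + (-21642515/35314539)*n + ...; c2 = -21642515/35314539.

The regular C-fraction coefficients are [21/1240, -24473/17760, -21642515/35314539].


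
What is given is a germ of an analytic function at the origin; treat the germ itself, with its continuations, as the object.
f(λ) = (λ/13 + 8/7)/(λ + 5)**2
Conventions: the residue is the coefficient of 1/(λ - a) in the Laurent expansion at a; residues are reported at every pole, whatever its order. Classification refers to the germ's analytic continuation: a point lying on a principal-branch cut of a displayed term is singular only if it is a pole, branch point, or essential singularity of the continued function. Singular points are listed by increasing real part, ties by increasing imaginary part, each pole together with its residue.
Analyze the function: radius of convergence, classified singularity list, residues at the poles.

Denominator factor (λ + 5)^2: pole of order 2 at -5, modulus 5.
The radius of convergence is the smallest modulus among the singular points: 5.
At the order-2 pole -5 set g(λ) = (λ - (-5))^2*f(λ) = λ/13 + 8/7.
Order-2 pole: residue = g'(a); g'(-5) = 1/13, so the residue is 1/13.

Radius of convergence at 0: 5.
At -5: a pole of order 2; residue 1/13.


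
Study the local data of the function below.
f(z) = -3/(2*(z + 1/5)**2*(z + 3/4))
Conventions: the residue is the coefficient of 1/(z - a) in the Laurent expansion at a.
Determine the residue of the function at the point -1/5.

At the order-2 pole -1/5 set g(z) = (z - (-1/5))^2*f(z) = -3/(2*(z + 3/4)).
Order-2 pole: residue = g'(a); g'(-1/5) = 600/121, so the residue is 600/121.

The residue is 600/121.


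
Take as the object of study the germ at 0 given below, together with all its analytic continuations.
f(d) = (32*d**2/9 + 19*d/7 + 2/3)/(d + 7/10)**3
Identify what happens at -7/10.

The point is a pole of order 3.

The denominator factor d + 7/10 vanishes at -7/10 and appears to the power 3; the numerator there equals 229/450, nonzero, and no other factor vanishes.
Hence a pole whose order is the multiplicity, 3.


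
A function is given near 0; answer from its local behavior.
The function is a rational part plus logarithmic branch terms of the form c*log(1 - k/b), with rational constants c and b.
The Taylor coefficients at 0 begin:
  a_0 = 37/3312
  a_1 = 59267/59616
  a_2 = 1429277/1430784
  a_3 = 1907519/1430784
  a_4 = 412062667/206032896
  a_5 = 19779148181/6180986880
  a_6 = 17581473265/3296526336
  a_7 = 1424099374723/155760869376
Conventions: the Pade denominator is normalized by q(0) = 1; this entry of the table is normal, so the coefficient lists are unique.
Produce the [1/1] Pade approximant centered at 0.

Taylor coefficients needed (read off): a_0 = 37/3312, a_1 = 59267/59616, a_2 = 1429277/1430784.
Write the denominator as Q(k) = 1 + q1*k. Requiring Q*f - P = O(k^3) with deg P <= 1 kills the coefficients of k^2..k^2 in Q*f:
  k^2: a_2 + q1*a_1 = 0, i.e. 1429277/1430784 + (59267/59616)*q1 = 0.
Solving this linear system: q1 = -1429277/1422408.
The numerator is Q*f truncated at degree 1: P0 = a_0 = 37/3312; P1 = a_1 + q1*a_0 = 13891659409/14133045888.

The Pade approximant has numerator coefficients [37/3312, 13891659409/14133045888]; denominator coefficients [1, -1429277/1422408].


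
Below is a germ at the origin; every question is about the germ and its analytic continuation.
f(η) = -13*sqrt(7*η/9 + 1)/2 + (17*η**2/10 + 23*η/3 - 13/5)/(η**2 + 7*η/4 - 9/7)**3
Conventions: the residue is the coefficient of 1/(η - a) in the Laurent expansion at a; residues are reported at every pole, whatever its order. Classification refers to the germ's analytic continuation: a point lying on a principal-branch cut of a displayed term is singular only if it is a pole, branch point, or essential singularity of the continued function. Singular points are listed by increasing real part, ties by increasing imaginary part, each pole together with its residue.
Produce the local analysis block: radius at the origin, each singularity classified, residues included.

Radius of convergence at 0: -7/8 + (1/56)*sqrt(6433).
At -7/8 - (1/56)*sqrt(6433): a pole of order 3; residue (13802208/3880757795)*sqrt(6433).
At -9/7: an algebraic (square-root) branch point.
At -7/8 + (1/56)*sqrt(6433): a pole of order 3; residue -(13802208/3880757795)*sqrt(6433).


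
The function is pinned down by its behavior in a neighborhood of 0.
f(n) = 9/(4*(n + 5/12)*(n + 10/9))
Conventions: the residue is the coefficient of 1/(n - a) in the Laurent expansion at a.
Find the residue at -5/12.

The residue is 81/25.

At the order-1 pole -5/12 set g(n) = (n - (-5/12))*f(n) = 9/(4*(n + 10/9)).
Simple pole: residue = g(a) at a = -5/12, which is 81/25.


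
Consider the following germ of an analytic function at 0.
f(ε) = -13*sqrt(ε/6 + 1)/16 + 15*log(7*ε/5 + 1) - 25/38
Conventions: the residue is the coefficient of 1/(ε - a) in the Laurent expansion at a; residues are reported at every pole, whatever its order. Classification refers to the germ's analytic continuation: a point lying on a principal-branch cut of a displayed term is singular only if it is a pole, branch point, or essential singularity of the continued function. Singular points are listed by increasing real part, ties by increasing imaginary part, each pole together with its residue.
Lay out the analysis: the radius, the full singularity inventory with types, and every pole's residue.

Branch term (15)*log(1 - ε/(-5/7)): its argument vanishes at ε = -5/7, a logarithmic branch point, modulus 5/7.
Branch term (-13/16)*sqrt(1 - ε/(-6)): its argument vanishes at ε = -6, a square-root branch point, modulus 6.
The radius of convergence is the smallest modulus among the singular points: 5/7.
List the singular points by increasing real part (a conjugate pair: the negative imaginary part first).

Radius of convergence at 0: 5/7.
At -6: an algebraic (square-root) branch point.
At -5/7: a logarithmic branch point.


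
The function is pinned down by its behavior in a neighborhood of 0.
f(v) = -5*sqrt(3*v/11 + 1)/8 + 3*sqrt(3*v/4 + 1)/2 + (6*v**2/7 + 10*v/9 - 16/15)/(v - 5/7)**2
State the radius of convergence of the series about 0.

Denominator factor (v - 5/7)^2: pole of order 2 at 5/7, modulus 5/7.
Branch term (3/2)*sqrt(1 - v/(-4/3)): its argument vanishes at v = -4/3, a square-root branch point, modulus 4/3.
Branch term (-5/8)*sqrt(1 - v/(-11/3)): its argument vanishes at v = -11/3, a square-root branch point, modulus 11/3.
The radius of convergence is the smallest modulus among the singular points: 5/7.

The radius of convergence is 5/7.


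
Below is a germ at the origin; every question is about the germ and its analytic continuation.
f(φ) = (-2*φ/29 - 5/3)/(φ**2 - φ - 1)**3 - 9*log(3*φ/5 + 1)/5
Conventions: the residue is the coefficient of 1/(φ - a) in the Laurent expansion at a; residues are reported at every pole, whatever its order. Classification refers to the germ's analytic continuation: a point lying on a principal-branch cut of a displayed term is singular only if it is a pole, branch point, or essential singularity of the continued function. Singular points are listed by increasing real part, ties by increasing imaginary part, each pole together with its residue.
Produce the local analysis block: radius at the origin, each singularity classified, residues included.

Denominator factor (φ**2 - φ - 1)^3: discriminant 5, real irrational roots 1/2 + (1/2)*sqrt(5) and 1/2 - (1/2)*sqrt(5); poles of order 3, moduli 1/2 + (1/2)*sqrt(5) and -1/2 + (1/2)*sqrt(5).
Branch term (-9/5)*log(1 - φ/(-5/3)): its argument vanishes at φ = -5/3, a logarithmic branch point, modulus 5/3.
The radius of convergence is the smallest modulus among the singular points: -1/2 + (1/2)*sqrt(5).
The branch term is analytic at 1/2 - (1/2)*sqrt(5) and contributes nothing to the residue; only the rational part matters.
The factor φ**2 - φ - 1 splits as (φ - a)(φ - a') with a = 1/2 - (1/2)*sqrt(5), a' = 1/2 + (1/2)*sqrt(5). At the order-3 pole a set g(φ) = (φ - a)^3*(rational part) = [-2*φ/29 - 5/3] / (φ - a')^3.
Order-3 pole: residue = g''(a)/2; g''(1/2 - (1/2)*sqrt(5)) = (592/3625)*sqrt(5), so the residue is (296/3625)*sqrt(5).
The branch term is analytic at 1/2 + (1/2)*sqrt(5) and contributes nothing to the residue; only the rational part matters.
The factor φ**2 - φ - 1 splits as (φ - a)(φ - a') with a = 1/2 + (1/2)*sqrt(5), a' = 1/2 - (1/2)*sqrt(5). At the order-3 pole a set g(φ) = (φ - a)^3*(rational part) = [-2*φ/29 - 5/3] / (φ - a')^3.
Order-3 pole: residue = g''(a)/2; g''(1/2 + (1/2)*sqrt(5)) = -(592/3625)*sqrt(5), so the residue is -(296/3625)*sqrt(5).
List the singular points by increasing real part (a conjugate pair: the negative imaginary part first).

Radius of convergence at 0: -1/2 + (1/2)*sqrt(5).
At -5/3: a logarithmic branch point.
At 1/2 - (1/2)*sqrt(5): a pole of order 3; residue (296/3625)*sqrt(5).
At 1/2 + (1/2)*sqrt(5): a pole of order 3; residue -(296/3625)*sqrt(5).
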